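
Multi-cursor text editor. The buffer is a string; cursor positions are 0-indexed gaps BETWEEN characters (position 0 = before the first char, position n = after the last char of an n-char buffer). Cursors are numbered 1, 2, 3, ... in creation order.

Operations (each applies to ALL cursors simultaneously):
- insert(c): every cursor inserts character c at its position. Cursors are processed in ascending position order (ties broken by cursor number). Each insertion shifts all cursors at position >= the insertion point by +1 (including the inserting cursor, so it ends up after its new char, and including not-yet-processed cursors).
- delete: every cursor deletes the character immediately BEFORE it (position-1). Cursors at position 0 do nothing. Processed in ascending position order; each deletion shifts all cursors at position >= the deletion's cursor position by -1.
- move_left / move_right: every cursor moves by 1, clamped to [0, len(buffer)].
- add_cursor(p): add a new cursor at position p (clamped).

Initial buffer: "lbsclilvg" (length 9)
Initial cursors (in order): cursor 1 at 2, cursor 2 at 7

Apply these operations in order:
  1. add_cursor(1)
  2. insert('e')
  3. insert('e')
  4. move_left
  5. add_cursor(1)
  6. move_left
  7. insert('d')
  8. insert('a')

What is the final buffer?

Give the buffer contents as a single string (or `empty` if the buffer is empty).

After op 1 (add_cursor(1)): buffer="lbsclilvg" (len 9), cursors c3@1 c1@2 c2@7, authorship .........
After op 2 (insert('e')): buffer="lebesclilevg" (len 12), cursors c3@2 c1@4 c2@10, authorship .3.1.....2..
After op 3 (insert('e')): buffer="leebeesclileevg" (len 15), cursors c3@3 c1@6 c2@13, authorship .33.11.....22..
After op 4 (move_left): buffer="leebeesclileevg" (len 15), cursors c3@2 c1@5 c2@12, authorship .33.11.....22..
After op 5 (add_cursor(1)): buffer="leebeesclileevg" (len 15), cursors c4@1 c3@2 c1@5 c2@12, authorship .33.11.....22..
After op 6 (move_left): buffer="leebeesclileevg" (len 15), cursors c4@0 c3@1 c1@4 c2@11, authorship .33.11.....22..
After op 7 (insert('d')): buffer="dldeebdeesclildeevg" (len 19), cursors c4@1 c3@3 c1@7 c2@15, authorship 4.333.111.....222..
After op 8 (insert('a')): buffer="daldaeebdaeesclildaeevg" (len 23), cursors c4@2 c3@5 c1@10 c2@19, authorship 44.3333.1111.....2222..

Answer: daldaeebdaeesclildaeevg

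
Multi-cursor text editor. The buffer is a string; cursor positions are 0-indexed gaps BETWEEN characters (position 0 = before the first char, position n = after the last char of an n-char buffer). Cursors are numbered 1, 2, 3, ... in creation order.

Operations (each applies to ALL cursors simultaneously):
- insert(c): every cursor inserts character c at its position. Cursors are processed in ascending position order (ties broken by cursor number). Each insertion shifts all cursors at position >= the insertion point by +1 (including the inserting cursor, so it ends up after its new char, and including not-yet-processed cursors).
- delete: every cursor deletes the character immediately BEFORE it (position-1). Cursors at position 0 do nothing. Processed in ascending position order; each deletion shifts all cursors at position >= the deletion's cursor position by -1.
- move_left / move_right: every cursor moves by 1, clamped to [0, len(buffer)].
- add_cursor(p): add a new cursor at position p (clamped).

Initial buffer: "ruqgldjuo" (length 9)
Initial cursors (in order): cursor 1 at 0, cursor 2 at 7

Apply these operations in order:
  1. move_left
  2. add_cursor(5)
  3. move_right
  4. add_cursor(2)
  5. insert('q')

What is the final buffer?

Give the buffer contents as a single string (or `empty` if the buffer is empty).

Answer: rquqqgldqjquo

Derivation:
After op 1 (move_left): buffer="ruqgldjuo" (len 9), cursors c1@0 c2@6, authorship .........
After op 2 (add_cursor(5)): buffer="ruqgldjuo" (len 9), cursors c1@0 c3@5 c2@6, authorship .........
After op 3 (move_right): buffer="ruqgldjuo" (len 9), cursors c1@1 c3@6 c2@7, authorship .........
After op 4 (add_cursor(2)): buffer="ruqgldjuo" (len 9), cursors c1@1 c4@2 c3@6 c2@7, authorship .........
After op 5 (insert('q')): buffer="rquqqgldqjquo" (len 13), cursors c1@2 c4@4 c3@9 c2@11, authorship .1.4....3.2..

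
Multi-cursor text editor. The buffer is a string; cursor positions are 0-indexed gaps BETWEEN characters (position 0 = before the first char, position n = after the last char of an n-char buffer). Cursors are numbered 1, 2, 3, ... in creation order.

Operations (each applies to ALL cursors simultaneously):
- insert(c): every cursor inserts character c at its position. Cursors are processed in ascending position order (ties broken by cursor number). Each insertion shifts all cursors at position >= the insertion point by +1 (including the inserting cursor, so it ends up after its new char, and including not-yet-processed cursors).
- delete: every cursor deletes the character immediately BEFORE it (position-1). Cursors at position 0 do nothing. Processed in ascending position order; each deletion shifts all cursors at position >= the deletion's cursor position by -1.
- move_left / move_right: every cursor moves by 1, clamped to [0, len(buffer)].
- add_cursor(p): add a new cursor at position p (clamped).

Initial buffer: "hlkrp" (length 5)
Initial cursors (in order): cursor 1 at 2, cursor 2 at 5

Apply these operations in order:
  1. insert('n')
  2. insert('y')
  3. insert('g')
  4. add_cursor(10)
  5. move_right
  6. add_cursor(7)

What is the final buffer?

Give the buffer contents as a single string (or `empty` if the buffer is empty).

Answer: hlnygkrpnyg

Derivation:
After op 1 (insert('n')): buffer="hlnkrpn" (len 7), cursors c1@3 c2@7, authorship ..1...2
After op 2 (insert('y')): buffer="hlnykrpny" (len 9), cursors c1@4 c2@9, authorship ..11...22
After op 3 (insert('g')): buffer="hlnygkrpnyg" (len 11), cursors c1@5 c2@11, authorship ..111...222
After op 4 (add_cursor(10)): buffer="hlnygkrpnyg" (len 11), cursors c1@5 c3@10 c2@11, authorship ..111...222
After op 5 (move_right): buffer="hlnygkrpnyg" (len 11), cursors c1@6 c2@11 c3@11, authorship ..111...222
After op 6 (add_cursor(7)): buffer="hlnygkrpnyg" (len 11), cursors c1@6 c4@7 c2@11 c3@11, authorship ..111...222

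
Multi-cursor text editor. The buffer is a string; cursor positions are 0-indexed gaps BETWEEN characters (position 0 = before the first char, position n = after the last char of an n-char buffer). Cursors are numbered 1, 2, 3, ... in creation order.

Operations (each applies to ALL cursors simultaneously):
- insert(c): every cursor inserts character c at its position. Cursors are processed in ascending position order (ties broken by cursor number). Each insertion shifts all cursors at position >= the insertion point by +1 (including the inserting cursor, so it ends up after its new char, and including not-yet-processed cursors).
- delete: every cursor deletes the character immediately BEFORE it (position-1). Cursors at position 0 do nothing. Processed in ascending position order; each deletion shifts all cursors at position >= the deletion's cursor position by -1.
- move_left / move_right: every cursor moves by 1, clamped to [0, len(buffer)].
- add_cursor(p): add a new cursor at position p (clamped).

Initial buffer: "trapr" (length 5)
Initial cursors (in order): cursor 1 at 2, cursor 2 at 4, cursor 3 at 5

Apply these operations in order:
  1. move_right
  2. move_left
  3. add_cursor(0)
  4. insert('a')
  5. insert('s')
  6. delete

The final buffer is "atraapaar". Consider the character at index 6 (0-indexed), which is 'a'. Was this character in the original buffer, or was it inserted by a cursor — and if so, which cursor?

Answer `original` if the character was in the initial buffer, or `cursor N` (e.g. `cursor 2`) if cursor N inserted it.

After op 1 (move_right): buffer="trapr" (len 5), cursors c1@3 c2@5 c3@5, authorship .....
After op 2 (move_left): buffer="trapr" (len 5), cursors c1@2 c2@4 c3@4, authorship .....
After op 3 (add_cursor(0)): buffer="trapr" (len 5), cursors c4@0 c1@2 c2@4 c3@4, authorship .....
After op 4 (insert('a')): buffer="atraapaar" (len 9), cursors c4@1 c1@4 c2@8 c3@8, authorship 4..1..23.
After op 5 (insert('s')): buffer="astrasapaassr" (len 13), cursors c4@2 c1@6 c2@12 c3@12, authorship 44..11..2323.
After op 6 (delete): buffer="atraapaar" (len 9), cursors c4@1 c1@4 c2@8 c3@8, authorship 4..1..23.
Authorship (.=original, N=cursor N): 4 . . 1 . . 2 3 .
Index 6: author = 2

Answer: cursor 2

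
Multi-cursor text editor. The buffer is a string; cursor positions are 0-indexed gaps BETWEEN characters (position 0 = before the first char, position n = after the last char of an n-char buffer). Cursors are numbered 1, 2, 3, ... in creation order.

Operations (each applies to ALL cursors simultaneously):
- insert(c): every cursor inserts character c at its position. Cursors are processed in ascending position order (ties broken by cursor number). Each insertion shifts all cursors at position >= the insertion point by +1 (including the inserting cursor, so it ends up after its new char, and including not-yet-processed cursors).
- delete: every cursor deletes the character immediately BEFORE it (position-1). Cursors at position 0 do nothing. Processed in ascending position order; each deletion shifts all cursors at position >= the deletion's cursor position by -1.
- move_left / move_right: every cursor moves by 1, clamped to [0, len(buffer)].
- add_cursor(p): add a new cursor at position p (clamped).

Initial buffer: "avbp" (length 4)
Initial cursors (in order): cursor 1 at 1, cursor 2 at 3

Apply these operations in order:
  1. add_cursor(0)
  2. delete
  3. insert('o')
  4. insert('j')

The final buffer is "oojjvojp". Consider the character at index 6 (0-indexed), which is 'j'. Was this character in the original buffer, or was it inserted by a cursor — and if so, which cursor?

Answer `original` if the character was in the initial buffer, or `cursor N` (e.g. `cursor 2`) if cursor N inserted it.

Answer: cursor 2

Derivation:
After op 1 (add_cursor(0)): buffer="avbp" (len 4), cursors c3@0 c1@1 c2@3, authorship ....
After op 2 (delete): buffer="vp" (len 2), cursors c1@0 c3@0 c2@1, authorship ..
After op 3 (insert('o')): buffer="oovop" (len 5), cursors c1@2 c3@2 c2@4, authorship 13.2.
After op 4 (insert('j')): buffer="oojjvojp" (len 8), cursors c1@4 c3@4 c2@7, authorship 1313.22.
Authorship (.=original, N=cursor N): 1 3 1 3 . 2 2 .
Index 6: author = 2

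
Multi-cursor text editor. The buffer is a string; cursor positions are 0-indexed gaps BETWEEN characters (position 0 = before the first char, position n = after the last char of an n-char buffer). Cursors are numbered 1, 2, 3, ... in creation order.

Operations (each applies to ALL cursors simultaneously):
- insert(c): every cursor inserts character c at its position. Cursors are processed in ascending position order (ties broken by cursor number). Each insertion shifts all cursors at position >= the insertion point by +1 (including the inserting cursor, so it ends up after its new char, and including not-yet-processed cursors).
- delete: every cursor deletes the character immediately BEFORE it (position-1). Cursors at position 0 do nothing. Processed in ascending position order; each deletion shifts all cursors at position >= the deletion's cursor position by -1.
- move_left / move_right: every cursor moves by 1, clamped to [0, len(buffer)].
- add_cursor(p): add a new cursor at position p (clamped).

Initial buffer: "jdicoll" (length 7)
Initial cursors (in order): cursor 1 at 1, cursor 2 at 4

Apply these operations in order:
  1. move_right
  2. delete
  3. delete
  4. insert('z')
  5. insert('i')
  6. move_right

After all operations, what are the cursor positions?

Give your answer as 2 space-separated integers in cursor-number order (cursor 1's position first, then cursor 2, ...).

Answer: 3 6

Derivation:
After op 1 (move_right): buffer="jdicoll" (len 7), cursors c1@2 c2@5, authorship .......
After op 2 (delete): buffer="jicll" (len 5), cursors c1@1 c2@3, authorship .....
After op 3 (delete): buffer="ill" (len 3), cursors c1@0 c2@1, authorship ...
After op 4 (insert('z')): buffer="zizll" (len 5), cursors c1@1 c2@3, authorship 1.2..
After op 5 (insert('i')): buffer="ziizill" (len 7), cursors c1@2 c2@5, authorship 11.22..
After op 6 (move_right): buffer="ziizill" (len 7), cursors c1@3 c2@6, authorship 11.22..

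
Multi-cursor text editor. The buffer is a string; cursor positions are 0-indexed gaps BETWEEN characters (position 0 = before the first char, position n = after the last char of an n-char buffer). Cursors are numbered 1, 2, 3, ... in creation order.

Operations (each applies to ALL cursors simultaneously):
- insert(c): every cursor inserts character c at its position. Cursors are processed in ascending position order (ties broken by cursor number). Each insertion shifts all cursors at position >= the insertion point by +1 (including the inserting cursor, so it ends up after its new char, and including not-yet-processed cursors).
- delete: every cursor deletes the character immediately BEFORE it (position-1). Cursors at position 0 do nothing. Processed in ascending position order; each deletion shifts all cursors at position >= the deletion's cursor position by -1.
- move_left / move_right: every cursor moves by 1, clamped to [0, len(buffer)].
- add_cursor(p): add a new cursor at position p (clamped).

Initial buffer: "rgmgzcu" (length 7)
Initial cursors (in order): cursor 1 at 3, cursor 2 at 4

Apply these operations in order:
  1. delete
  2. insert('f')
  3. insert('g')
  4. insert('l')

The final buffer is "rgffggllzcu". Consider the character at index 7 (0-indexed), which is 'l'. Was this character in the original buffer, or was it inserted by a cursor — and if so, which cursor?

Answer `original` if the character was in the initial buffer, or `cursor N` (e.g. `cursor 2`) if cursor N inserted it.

Answer: cursor 2

Derivation:
After op 1 (delete): buffer="rgzcu" (len 5), cursors c1@2 c2@2, authorship .....
After op 2 (insert('f')): buffer="rgffzcu" (len 7), cursors c1@4 c2@4, authorship ..12...
After op 3 (insert('g')): buffer="rgffggzcu" (len 9), cursors c1@6 c2@6, authorship ..1212...
After op 4 (insert('l')): buffer="rgffggllzcu" (len 11), cursors c1@8 c2@8, authorship ..121212...
Authorship (.=original, N=cursor N): . . 1 2 1 2 1 2 . . .
Index 7: author = 2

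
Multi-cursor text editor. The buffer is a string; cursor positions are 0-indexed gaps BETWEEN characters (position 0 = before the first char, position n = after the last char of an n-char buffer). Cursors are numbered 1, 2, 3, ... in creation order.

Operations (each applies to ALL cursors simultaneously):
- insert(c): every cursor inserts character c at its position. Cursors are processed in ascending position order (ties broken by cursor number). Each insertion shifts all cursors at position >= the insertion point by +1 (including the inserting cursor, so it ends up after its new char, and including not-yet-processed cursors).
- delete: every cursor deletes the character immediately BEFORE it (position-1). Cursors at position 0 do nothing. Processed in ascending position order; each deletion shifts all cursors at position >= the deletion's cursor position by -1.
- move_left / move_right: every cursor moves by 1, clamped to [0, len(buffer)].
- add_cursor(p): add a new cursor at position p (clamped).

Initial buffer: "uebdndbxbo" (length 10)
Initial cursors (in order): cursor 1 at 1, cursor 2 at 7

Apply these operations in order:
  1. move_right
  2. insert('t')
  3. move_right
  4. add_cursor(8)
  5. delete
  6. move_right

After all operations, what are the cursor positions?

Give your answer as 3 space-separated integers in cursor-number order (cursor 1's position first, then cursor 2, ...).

After op 1 (move_right): buffer="uebdndbxbo" (len 10), cursors c1@2 c2@8, authorship ..........
After op 2 (insert('t')): buffer="uetbdndbxtbo" (len 12), cursors c1@3 c2@10, authorship ..1......2..
After op 3 (move_right): buffer="uetbdndbxtbo" (len 12), cursors c1@4 c2@11, authorship ..1......2..
After op 4 (add_cursor(8)): buffer="uetbdndbxtbo" (len 12), cursors c1@4 c3@8 c2@11, authorship ..1......2..
After op 5 (delete): buffer="uetdndxto" (len 9), cursors c1@3 c3@6 c2@8, authorship ..1....2.
After op 6 (move_right): buffer="uetdndxto" (len 9), cursors c1@4 c3@7 c2@9, authorship ..1....2.

Answer: 4 9 7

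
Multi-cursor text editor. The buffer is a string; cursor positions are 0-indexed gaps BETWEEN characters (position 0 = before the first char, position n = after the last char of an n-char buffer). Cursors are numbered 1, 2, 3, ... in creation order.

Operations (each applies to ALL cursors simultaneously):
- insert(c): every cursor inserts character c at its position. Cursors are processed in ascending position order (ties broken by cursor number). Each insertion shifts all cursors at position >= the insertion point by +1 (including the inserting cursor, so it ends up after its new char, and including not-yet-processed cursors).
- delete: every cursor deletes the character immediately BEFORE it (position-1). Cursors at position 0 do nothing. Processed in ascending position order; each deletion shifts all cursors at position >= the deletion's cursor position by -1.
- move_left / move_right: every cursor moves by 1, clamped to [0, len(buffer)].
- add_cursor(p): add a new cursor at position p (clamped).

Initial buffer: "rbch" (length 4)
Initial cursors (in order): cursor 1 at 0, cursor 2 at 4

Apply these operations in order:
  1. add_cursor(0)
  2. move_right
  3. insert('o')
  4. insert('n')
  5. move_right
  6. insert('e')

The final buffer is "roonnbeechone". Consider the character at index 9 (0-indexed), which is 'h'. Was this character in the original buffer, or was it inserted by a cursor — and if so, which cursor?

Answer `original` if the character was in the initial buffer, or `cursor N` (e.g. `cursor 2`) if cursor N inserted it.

Answer: original

Derivation:
After op 1 (add_cursor(0)): buffer="rbch" (len 4), cursors c1@0 c3@0 c2@4, authorship ....
After op 2 (move_right): buffer="rbch" (len 4), cursors c1@1 c3@1 c2@4, authorship ....
After op 3 (insert('o')): buffer="roobcho" (len 7), cursors c1@3 c3@3 c2@7, authorship .13...2
After op 4 (insert('n')): buffer="roonnbchon" (len 10), cursors c1@5 c3@5 c2@10, authorship .1313...22
After op 5 (move_right): buffer="roonnbchon" (len 10), cursors c1@6 c3@6 c2@10, authorship .1313...22
After op 6 (insert('e')): buffer="roonnbeechone" (len 13), cursors c1@8 c3@8 c2@13, authorship .1313.13..222
Authorship (.=original, N=cursor N): . 1 3 1 3 . 1 3 . . 2 2 2
Index 9: author = original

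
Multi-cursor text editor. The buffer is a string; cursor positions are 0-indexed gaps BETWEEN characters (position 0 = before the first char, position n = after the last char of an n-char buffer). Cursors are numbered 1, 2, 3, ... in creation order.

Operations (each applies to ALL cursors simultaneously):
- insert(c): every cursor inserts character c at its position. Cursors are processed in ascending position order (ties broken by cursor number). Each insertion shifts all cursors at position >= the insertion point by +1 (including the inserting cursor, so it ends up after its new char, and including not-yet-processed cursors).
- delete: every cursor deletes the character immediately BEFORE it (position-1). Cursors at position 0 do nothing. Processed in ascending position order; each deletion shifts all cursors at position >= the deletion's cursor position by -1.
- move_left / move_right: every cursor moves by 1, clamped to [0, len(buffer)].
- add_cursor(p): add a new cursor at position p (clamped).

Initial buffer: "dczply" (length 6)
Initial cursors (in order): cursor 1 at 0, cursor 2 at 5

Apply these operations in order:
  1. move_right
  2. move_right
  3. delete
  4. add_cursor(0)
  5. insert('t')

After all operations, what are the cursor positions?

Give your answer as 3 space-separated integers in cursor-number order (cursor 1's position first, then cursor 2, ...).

Answer: 3 7 1

Derivation:
After op 1 (move_right): buffer="dczply" (len 6), cursors c1@1 c2@6, authorship ......
After op 2 (move_right): buffer="dczply" (len 6), cursors c1@2 c2@6, authorship ......
After op 3 (delete): buffer="dzpl" (len 4), cursors c1@1 c2@4, authorship ....
After op 4 (add_cursor(0)): buffer="dzpl" (len 4), cursors c3@0 c1@1 c2@4, authorship ....
After op 5 (insert('t')): buffer="tdtzplt" (len 7), cursors c3@1 c1@3 c2@7, authorship 3.1...2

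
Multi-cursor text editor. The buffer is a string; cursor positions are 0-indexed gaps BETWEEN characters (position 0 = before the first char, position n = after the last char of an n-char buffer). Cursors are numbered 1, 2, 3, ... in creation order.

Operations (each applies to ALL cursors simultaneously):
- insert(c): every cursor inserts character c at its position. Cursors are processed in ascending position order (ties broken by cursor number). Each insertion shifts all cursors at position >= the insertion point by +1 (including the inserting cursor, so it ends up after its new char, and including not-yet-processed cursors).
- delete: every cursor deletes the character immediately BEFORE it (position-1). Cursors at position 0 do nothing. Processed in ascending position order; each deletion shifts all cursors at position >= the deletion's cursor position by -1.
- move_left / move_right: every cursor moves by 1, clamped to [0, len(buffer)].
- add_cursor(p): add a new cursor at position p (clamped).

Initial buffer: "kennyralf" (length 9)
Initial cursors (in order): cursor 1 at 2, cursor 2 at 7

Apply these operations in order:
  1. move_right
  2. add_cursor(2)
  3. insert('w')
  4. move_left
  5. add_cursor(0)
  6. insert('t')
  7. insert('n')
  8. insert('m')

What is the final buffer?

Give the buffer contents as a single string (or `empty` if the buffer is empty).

After op 1 (move_right): buffer="kennyralf" (len 9), cursors c1@3 c2@8, authorship .........
After op 2 (add_cursor(2)): buffer="kennyralf" (len 9), cursors c3@2 c1@3 c2@8, authorship .........
After op 3 (insert('w')): buffer="kewnwnyralwf" (len 12), cursors c3@3 c1@5 c2@11, authorship ..3.1.....2.
After op 4 (move_left): buffer="kewnwnyralwf" (len 12), cursors c3@2 c1@4 c2@10, authorship ..3.1.....2.
After op 5 (add_cursor(0)): buffer="kewnwnyralwf" (len 12), cursors c4@0 c3@2 c1@4 c2@10, authorship ..3.1.....2.
After op 6 (insert('t')): buffer="tketwntwnyraltwf" (len 16), cursors c4@1 c3@4 c1@7 c2@14, authorship 4..33.11.....22.
After op 7 (insert('n')): buffer="tnketnwntnwnyraltnwf" (len 20), cursors c4@2 c3@6 c1@10 c2@18, authorship 44..333.111.....222.
After op 8 (insert('m')): buffer="tnmketnmwntnmwnyraltnmwf" (len 24), cursors c4@3 c3@8 c1@13 c2@22, authorship 444..3333.1111.....2222.

Answer: tnmketnmwntnmwnyraltnmwf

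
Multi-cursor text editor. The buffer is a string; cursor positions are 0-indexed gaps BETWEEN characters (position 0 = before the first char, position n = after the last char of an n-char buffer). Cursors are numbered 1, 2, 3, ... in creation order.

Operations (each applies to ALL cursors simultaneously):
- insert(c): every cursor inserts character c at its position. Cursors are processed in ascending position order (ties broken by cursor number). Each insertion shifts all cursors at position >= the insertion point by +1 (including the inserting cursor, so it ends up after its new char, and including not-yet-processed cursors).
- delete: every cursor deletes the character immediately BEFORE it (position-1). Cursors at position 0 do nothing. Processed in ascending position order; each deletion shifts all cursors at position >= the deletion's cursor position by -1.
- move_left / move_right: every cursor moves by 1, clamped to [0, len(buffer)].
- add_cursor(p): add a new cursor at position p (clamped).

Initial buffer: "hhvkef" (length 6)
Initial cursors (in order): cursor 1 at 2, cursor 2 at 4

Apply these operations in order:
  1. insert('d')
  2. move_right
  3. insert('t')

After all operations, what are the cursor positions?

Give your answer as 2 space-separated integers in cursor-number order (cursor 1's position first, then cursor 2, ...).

After op 1 (insert('d')): buffer="hhdvkdef" (len 8), cursors c1@3 c2@6, authorship ..1..2..
After op 2 (move_right): buffer="hhdvkdef" (len 8), cursors c1@4 c2@7, authorship ..1..2..
After op 3 (insert('t')): buffer="hhdvtkdetf" (len 10), cursors c1@5 c2@9, authorship ..1.1.2.2.

Answer: 5 9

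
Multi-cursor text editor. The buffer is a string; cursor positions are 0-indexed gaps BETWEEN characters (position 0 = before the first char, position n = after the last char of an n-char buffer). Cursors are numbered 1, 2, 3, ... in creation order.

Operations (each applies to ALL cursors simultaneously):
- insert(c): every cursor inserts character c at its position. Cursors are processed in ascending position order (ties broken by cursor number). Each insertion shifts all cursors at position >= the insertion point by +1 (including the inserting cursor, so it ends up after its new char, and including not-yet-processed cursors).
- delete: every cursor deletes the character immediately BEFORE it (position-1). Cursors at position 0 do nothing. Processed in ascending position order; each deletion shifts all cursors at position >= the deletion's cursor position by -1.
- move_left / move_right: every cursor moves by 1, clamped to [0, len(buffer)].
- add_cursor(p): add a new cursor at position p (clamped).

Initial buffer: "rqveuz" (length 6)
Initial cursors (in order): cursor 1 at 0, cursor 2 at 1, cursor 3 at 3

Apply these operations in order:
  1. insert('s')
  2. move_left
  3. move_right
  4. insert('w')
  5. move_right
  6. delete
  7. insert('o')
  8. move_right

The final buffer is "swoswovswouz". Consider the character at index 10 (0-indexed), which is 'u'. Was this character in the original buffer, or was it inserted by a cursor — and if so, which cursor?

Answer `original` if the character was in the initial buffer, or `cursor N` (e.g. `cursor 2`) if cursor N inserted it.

Answer: original

Derivation:
After op 1 (insert('s')): buffer="srsqvseuz" (len 9), cursors c1@1 c2@3 c3@6, authorship 1.2..3...
After op 2 (move_left): buffer="srsqvseuz" (len 9), cursors c1@0 c2@2 c3@5, authorship 1.2..3...
After op 3 (move_right): buffer="srsqvseuz" (len 9), cursors c1@1 c2@3 c3@6, authorship 1.2..3...
After op 4 (insert('w')): buffer="swrswqvsweuz" (len 12), cursors c1@2 c2@5 c3@9, authorship 11.22..33...
After op 5 (move_right): buffer="swrswqvsweuz" (len 12), cursors c1@3 c2@6 c3@10, authorship 11.22..33...
After op 6 (delete): buffer="swswvswuz" (len 9), cursors c1@2 c2@4 c3@7, authorship 1122.33..
After op 7 (insert('o')): buffer="swoswovswouz" (len 12), cursors c1@3 c2@6 c3@10, authorship 111222.333..
After op 8 (move_right): buffer="swoswovswouz" (len 12), cursors c1@4 c2@7 c3@11, authorship 111222.333..
Authorship (.=original, N=cursor N): 1 1 1 2 2 2 . 3 3 3 . .
Index 10: author = original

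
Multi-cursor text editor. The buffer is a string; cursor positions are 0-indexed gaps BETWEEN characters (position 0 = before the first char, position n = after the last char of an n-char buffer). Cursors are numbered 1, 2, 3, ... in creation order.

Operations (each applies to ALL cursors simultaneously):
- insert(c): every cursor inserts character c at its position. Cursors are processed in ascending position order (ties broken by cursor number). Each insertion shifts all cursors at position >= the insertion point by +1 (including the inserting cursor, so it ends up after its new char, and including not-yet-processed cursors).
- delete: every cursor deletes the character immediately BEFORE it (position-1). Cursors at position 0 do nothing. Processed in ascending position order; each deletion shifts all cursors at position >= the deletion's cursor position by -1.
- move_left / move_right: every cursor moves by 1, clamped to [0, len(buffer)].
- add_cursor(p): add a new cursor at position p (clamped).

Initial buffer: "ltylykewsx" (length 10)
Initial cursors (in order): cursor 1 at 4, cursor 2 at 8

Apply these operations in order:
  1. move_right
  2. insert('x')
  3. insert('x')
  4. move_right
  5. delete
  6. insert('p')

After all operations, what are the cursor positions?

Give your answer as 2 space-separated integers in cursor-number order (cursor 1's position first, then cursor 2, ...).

Answer: 8 14

Derivation:
After op 1 (move_right): buffer="ltylykewsx" (len 10), cursors c1@5 c2@9, authorship ..........
After op 2 (insert('x')): buffer="ltylyxkewsxx" (len 12), cursors c1@6 c2@11, authorship .....1....2.
After op 3 (insert('x')): buffer="ltylyxxkewsxxx" (len 14), cursors c1@7 c2@13, authorship .....11....22.
After op 4 (move_right): buffer="ltylyxxkewsxxx" (len 14), cursors c1@8 c2@14, authorship .....11....22.
After op 5 (delete): buffer="ltylyxxewsxx" (len 12), cursors c1@7 c2@12, authorship .....11...22
After op 6 (insert('p')): buffer="ltylyxxpewsxxp" (len 14), cursors c1@8 c2@14, authorship .....111...222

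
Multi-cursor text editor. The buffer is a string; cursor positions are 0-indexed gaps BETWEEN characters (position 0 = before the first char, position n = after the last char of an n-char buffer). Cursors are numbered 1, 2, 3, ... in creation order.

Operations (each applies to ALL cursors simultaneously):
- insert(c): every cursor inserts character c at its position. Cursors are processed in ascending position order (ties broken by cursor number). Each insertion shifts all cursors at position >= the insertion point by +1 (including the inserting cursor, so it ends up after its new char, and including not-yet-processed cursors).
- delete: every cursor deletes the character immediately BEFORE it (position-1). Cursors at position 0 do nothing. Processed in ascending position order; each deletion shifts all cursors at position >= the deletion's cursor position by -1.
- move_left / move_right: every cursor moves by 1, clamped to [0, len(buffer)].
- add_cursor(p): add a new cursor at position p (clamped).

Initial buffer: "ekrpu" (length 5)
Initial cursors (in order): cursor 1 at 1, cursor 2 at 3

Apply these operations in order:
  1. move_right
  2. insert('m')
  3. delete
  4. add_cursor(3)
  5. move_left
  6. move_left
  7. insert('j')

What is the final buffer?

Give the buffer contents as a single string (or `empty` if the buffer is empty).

Answer: jejkjrpu

Derivation:
After op 1 (move_right): buffer="ekrpu" (len 5), cursors c1@2 c2@4, authorship .....
After op 2 (insert('m')): buffer="ekmrpmu" (len 7), cursors c1@3 c2@6, authorship ..1..2.
After op 3 (delete): buffer="ekrpu" (len 5), cursors c1@2 c2@4, authorship .....
After op 4 (add_cursor(3)): buffer="ekrpu" (len 5), cursors c1@2 c3@3 c2@4, authorship .....
After op 5 (move_left): buffer="ekrpu" (len 5), cursors c1@1 c3@2 c2@3, authorship .....
After op 6 (move_left): buffer="ekrpu" (len 5), cursors c1@0 c3@1 c2@2, authorship .....
After op 7 (insert('j')): buffer="jejkjrpu" (len 8), cursors c1@1 c3@3 c2@5, authorship 1.3.2...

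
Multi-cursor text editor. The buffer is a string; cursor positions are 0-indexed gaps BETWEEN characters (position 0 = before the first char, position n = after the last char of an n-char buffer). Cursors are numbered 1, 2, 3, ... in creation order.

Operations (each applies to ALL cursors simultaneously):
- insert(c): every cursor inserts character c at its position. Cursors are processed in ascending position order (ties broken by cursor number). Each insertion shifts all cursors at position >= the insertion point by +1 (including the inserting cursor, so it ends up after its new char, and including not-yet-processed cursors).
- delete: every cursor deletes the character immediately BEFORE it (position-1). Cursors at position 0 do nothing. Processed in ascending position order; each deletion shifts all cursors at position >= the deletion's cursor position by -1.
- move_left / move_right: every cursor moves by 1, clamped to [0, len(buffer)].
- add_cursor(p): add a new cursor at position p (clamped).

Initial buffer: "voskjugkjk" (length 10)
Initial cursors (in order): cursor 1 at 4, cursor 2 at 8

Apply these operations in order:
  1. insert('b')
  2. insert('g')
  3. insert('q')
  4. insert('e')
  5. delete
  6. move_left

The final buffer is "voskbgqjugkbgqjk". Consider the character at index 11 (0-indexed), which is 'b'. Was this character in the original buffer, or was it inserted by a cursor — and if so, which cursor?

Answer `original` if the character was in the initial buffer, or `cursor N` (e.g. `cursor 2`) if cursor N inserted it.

After op 1 (insert('b')): buffer="voskbjugkbjk" (len 12), cursors c1@5 c2@10, authorship ....1....2..
After op 2 (insert('g')): buffer="voskbgjugkbgjk" (len 14), cursors c1@6 c2@12, authorship ....11....22..
After op 3 (insert('q')): buffer="voskbgqjugkbgqjk" (len 16), cursors c1@7 c2@14, authorship ....111....222..
After op 4 (insert('e')): buffer="voskbgqejugkbgqejk" (len 18), cursors c1@8 c2@16, authorship ....1111....2222..
After op 5 (delete): buffer="voskbgqjugkbgqjk" (len 16), cursors c1@7 c2@14, authorship ....111....222..
After op 6 (move_left): buffer="voskbgqjugkbgqjk" (len 16), cursors c1@6 c2@13, authorship ....111....222..
Authorship (.=original, N=cursor N): . . . . 1 1 1 . . . . 2 2 2 . .
Index 11: author = 2

Answer: cursor 2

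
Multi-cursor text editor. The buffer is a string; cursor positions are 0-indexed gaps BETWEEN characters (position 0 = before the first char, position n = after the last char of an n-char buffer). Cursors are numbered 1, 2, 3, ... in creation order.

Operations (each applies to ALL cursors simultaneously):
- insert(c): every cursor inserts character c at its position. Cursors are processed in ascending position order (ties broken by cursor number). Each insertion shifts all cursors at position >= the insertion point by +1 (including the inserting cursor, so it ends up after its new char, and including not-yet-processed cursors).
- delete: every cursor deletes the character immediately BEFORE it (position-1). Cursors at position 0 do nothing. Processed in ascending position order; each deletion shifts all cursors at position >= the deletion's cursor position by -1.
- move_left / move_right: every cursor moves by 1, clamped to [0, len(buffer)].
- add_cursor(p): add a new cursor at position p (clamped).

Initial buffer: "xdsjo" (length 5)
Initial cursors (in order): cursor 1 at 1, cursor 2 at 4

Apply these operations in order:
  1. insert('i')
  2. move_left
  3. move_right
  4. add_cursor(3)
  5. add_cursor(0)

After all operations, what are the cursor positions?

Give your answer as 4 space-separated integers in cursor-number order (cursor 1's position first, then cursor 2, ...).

Answer: 2 6 3 0

Derivation:
After op 1 (insert('i')): buffer="xidsjio" (len 7), cursors c1@2 c2@6, authorship .1...2.
After op 2 (move_left): buffer="xidsjio" (len 7), cursors c1@1 c2@5, authorship .1...2.
After op 3 (move_right): buffer="xidsjio" (len 7), cursors c1@2 c2@6, authorship .1...2.
After op 4 (add_cursor(3)): buffer="xidsjio" (len 7), cursors c1@2 c3@3 c2@6, authorship .1...2.
After op 5 (add_cursor(0)): buffer="xidsjio" (len 7), cursors c4@0 c1@2 c3@3 c2@6, authorship .1...2.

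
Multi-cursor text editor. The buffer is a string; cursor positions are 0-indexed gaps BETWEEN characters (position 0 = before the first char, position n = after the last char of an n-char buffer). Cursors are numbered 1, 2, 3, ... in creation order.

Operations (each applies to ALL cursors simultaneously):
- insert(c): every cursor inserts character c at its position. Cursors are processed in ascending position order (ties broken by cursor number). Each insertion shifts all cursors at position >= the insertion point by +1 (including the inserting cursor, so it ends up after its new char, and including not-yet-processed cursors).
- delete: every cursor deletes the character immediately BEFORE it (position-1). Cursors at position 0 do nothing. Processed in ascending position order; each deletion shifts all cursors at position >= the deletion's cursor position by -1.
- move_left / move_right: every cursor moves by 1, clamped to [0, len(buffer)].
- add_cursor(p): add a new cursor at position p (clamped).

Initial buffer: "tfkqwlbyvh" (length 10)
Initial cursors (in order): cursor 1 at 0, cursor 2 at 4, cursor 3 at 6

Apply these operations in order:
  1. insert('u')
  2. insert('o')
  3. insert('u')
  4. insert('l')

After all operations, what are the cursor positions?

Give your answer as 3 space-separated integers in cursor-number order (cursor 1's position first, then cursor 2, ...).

Answer: 4 12 18

Derivation:
After op 1 (insert('u')): buffer="utfkquwlubyvh" (len 13), cursors c1@1 c2@6 c3@9, authorship 1....2..3....
After op 2 (insert('o')): buffer="uotfkquowluobyvh" (len 16), cursors c1@2 c2@8 c3@12, authorship 11....22..33....
After op 3 (insert('u')): buffer="uoutfkquouwluoubyvh" (len 19), cursors c1@3 c2@10 c3@15, authorship 111....222..333....
After op 4 (insert('l')): buffer="uoultfkquoulwluoulbyvh" (len 22), cursors c1@4 c2@12 c3@18, authorship 1111....2222..3333....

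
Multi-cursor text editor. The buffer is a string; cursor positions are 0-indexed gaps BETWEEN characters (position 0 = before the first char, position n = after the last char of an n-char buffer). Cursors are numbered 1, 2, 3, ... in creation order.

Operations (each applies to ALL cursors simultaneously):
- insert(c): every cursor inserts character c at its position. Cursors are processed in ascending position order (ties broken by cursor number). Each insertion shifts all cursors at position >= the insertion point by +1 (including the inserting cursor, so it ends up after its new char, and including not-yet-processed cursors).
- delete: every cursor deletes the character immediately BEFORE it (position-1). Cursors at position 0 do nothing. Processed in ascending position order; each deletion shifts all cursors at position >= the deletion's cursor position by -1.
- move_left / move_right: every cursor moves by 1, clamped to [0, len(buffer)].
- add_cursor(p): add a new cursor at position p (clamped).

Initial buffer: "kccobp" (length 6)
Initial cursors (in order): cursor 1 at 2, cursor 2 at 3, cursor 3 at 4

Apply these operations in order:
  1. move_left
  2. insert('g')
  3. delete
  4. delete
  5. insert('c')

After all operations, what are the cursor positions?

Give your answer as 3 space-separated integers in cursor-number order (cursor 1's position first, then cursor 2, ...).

Answer: 3 3 3

Derivation:
After op 1 (move_left): buffer="kccobp" (len 6), cursors c1@1 c2@2 c3@3, authorship ......
After op 2 (insert('g')): buffer="kgcgcgobp" (len 9), cursors c1@2 c2@4 c3@6, authorship .1.2.3...
After op 3 (delete): buffer="kccobp" (len 6), cursors c1@1 c2@2 c3@3, authorship ......
After op 4 (delete): buffer="obp" (len 3), cursors c1@0 c2@0 c3@0, authorship ...
After op 5 (insert('c')): buffer="cccobp" (len 6), cursors c1@3 c2@3 c3@3, authorship 123...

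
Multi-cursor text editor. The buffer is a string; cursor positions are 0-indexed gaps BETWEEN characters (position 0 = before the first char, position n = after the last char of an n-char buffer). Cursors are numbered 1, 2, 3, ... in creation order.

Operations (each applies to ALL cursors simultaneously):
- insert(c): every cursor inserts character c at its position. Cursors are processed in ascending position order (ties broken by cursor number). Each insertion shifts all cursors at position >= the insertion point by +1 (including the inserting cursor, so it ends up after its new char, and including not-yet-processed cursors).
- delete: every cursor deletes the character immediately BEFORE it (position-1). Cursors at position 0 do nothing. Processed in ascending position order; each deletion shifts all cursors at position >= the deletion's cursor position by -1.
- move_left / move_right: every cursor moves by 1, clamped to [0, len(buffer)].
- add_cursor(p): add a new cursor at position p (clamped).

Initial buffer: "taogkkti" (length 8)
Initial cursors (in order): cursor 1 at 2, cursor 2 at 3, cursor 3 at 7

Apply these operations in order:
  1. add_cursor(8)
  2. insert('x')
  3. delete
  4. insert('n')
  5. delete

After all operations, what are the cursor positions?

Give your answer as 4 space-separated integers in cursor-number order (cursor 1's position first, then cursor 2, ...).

Answer: 2 3 7 8

Derivation:
After op 1 (add_cursor(8)): buffer="taogkkti" (len 8), cursors c1@2 c2@3 c3@7 c4@8, authorship ........
After op 2 (insert('x')): buffer="taxoxgkktxix" (len 12), cursors c1@3 c2@5 c3@10 c4@12, authorship ..1.2....3.4
After op 3 (delete): buffer="taogkkti" (len 8), cursors c1@2 c2@3 c3@7 c4@8, authorship ........
After op 4 (insert('n')): buffer="tanongkktnin" (len 12), cursors c1@3 c2@5 c3@10 c4@12, authorship ..1.2....3.4
After op 5 (delete): buffer="taogkkti" (len 8), cursors c1@2 c2@3 c3@7 c4@8, authorship ........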